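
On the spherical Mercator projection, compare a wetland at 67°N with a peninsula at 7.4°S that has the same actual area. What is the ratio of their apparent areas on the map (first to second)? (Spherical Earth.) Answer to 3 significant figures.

Mercator areal scale is sec²φ.
At 67°: sec²(67°) = 1/0.3907² = 6.550.
At 7.4°: sec²(7.4°) = 1/0.9917² = 1.017.
Ratio = 6.550/1.017 = cos²(7.4°)/cos²(67°) ≈ 6.44.

6.44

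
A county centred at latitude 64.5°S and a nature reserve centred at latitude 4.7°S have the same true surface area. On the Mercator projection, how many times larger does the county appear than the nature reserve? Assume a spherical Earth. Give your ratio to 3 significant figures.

Mercator is conformal with k = sec φ, so areal scale = k² = sec²φ.
At 64.5°: sec²(64.5°) = 1/0.4305² = 5.395.
At 4.7°: sec²(4.7°) = 1/0.9966² = 1.007.
Ratio = 5.395/1.007 = cos²(4.7°)/cos²(64.5°) ≈ 5.36.

5.36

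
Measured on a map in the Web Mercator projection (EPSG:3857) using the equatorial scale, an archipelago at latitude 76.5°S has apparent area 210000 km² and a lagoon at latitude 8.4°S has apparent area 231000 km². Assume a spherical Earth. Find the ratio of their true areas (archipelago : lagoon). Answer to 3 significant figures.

0.0506

On Mercator the areal scale is sec²φ, so true area = apparent × cos²φ.
True area of archipelago: 210000 × cos²(76.5°) = 210000 × 0.05450 = 11440 km².
True area of lagoon: 231000 × cos²(8.4°) = 231000 × 0.9787 = 226100 km².
Ratio = 11440 / 226100 ≈ 0.0506.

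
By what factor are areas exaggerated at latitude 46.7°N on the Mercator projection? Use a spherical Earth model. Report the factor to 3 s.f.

The Mercator projection is conformal; its linear scale factor is the same in every direction and equals sec φ = 1/cos φ.
Areal scale = k² = sec²φ = 1/cos²(46.7°) = 1/0.6858² = 2.126.

2.13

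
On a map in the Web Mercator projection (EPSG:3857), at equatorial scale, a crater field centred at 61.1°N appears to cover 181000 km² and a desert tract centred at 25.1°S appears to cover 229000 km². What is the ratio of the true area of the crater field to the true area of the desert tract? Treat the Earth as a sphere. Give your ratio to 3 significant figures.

Mercator's areal exaggeration is sec²φ; hence true area = (apparent area) · cos²φ.
True area of crater field: 181000 × cos²(61.1°) = 181000 × 0.2336 = 42270 km².
True area of desert tract: 229000 × cos²(25.1°) = 229000 × 0.8201 = 187800 km².
Ratio = 42270 / 187800 ≈ 0.225.

0.225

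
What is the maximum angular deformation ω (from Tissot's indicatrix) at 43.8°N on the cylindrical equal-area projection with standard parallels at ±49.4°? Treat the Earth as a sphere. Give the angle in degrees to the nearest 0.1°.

For cylindrical equal-area with standard parallel φ₀, h = cos φ / cos φ₀ and k = cos φ₀ / cos φ, so h·k = 1.
At 43.8°: h = 1.109, k = 0.9016; principal scales a = 1.109, b = 0.9016.
sin(ω/2) = (a − b)/(a + b) = 0.2074/2.011 = 0.1032, so ω = 2 arcsin(0.1032) ≈ 11.8°.

11.8°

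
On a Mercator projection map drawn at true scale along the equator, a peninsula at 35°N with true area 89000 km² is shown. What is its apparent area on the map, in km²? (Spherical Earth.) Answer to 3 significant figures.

The Mercator projection is conformal; its linear scale factor is the same in every direction and equals sec φ = 1/cos φ.
Areal scale = k² = sec²φ = 1/cos²(35°) = 1/0.8192² = 1.490.
Apparent area = 89000 × 1.490 ≈ 133000 km².

133000 km²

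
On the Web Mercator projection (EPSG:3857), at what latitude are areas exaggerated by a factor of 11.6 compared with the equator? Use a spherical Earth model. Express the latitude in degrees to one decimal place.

72.9°

Mercator areal scale is sec²φ.
sec²φ = 11.6  ⇒  cos²φ = 0.08621  ⇒  cos φ = 0.2936.
φ = arccos(0.2936) ≈ 72.9°.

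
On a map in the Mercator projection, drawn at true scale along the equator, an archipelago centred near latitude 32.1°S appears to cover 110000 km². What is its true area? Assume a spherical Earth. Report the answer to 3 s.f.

For Mercator, h = k = sec φ (a conformal cylindrical projection has a single point scale, 1/cos φ).
Areal scale = k² = sec²φ = 1/cos²(32.1°) = 1/0.8471² = 1.394.
True area = apparent / (areal scale) = 110000 / 1.394 ≈ 78900 km².

78900 km²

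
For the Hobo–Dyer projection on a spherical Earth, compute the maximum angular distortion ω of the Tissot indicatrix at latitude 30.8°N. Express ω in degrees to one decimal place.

9.1°

Hobo–Dyer is a cylindrical equal-area projection with standard parallels at ±37.5°. A cylindrical equal-area projection with standard parallel φ₀ has meridian scale h = cos φ / cos φ₀ and parallel scale k = cos φ₀ / cos φ (so areas are preserved, h·k = 1).
At 30.8°: h = 1.083, k = 0.9236; principal scales a = 1.083, b = 0.9236.
sin(ω/2) = (a − b)/(a + b) = 0.1591/2.006 = 0.07929, so ω = 2 arcsin(0.07929) ≈ 9.1°.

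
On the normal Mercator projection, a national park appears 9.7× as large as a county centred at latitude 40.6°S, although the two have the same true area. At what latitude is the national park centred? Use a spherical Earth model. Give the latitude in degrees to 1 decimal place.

75.9°

Mercator areal scale is sec²φ, so apparent-area ratio = sec²φ₁ / sec²φ₂ = cos²φ₂ / cos²φ₁.
cos²φ₂ / cos²φ₁ = 9.7  ⇒  cos φ₁ = cos 40.6° / √9.7 = 0.7593/3.114 = 0.2438.
φ₁ = arccos(0.2438) ≈ 75.9°.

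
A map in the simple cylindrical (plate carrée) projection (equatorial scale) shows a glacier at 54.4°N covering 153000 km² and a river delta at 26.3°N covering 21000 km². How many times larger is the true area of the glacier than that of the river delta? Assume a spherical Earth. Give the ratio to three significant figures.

4.73

Plate carrée has h = 1 and k = sec φ, giving areal scale sec φ; true area = (apparent area) · cos φ.
True area of glacier: 153000 × cos(54.4°) = 153000 × 0.5821 = 89060 km².
True area of river delta: 21000 × cos(26.3°) = 21000 × 0.8965 = 18830 km².
Ratio = 89060 / 18830 ≈ 4.73.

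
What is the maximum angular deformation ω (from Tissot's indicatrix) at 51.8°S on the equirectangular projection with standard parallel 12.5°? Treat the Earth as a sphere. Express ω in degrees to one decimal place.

25.9°

With standard parallel φ₀ = 12.5°, the equirectangular projection gives x = Rλ cos φ₀, y = Rφ, so h = 1 and k = cos 12.5° / cos φ.
At 51.8°: h = 1.000, k = 1.579; principal scales a = 1.579, b = 1.000.
sin(ω/2) = (a − b)/(a + b) = 0.5787/2.579 = 0.2244, so ω = 2 arcsin(0.2244) ≈ 25.9°.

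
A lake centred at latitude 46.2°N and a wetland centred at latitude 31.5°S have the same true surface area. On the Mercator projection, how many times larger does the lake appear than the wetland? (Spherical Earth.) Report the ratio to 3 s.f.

1.52

Mercator is conformal with k = sec φ, so areal scale = k² = sec²φ.
At 46.2°: sec²(46.2°) = 1/0.6921² = 2.087.
At 31.5°: sec²(31.5°) = 1/0.8526² = 1.376.
Ratio = 2.087/1.376 = cos²(31.5°)/cos²(46.2°) ≈ 1.52.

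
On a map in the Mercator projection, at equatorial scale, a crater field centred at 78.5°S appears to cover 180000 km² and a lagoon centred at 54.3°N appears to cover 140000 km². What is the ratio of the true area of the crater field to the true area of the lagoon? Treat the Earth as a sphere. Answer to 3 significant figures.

Mercator's areal exaggeration is sec²φ; hence true area = (apparent area) · cos²φ.
True area of crater field: 180000 × cos²(78.5°) = 180000 × 0.03975 = 7155 km².
True area of lagoon: 140000 × cos²(54.3°) = 140000 × 0.3405 = 47670 km².
Ratio = 7155 / 47670 ≈ 0.150.

0.150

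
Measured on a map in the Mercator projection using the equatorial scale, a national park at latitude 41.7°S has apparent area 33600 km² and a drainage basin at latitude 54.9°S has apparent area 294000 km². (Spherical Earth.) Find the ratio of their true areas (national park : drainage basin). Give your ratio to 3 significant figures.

Since Mercator area scale is 1/cos²φ, the true area equals the apparent area multiplied by cos²φ.
True area of national park: 33600 × cos²(41.7°) = 33600 × 0.5575 = 18730 km².
True area of drainage basin: 294000 × cos²(54.9°) = 294000 × 0.3306 = 97210 km².
Ratio = 18730 / 97210 ≈ 0.193.

0.193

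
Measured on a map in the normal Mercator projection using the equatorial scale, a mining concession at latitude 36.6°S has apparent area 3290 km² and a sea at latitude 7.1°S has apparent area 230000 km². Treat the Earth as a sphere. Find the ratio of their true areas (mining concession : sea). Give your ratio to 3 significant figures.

Mercator's areal exaggeration is sec²φ; hence true area = (apparent area) · cos²φ.
True area of mining concession: 3290 × cos²(36.6°) = 3290 × 0.6445 = 2120 km².
True area of sea: 230000 × cos²(7.1°) = 230000 × 0.9847 = 226500 km².
Ratio = 2120 / 226500 ≈ 0.00936.

0.00936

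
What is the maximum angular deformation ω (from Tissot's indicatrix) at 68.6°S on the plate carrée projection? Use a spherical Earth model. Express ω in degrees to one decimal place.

55.5°

For the equirectangular projection with φ₀ = 0 (plate carrée), h = 1 along meridians and k = sec φ along parallels.
At 68.6°: h = 1.000, k = 2.741; principal scales a = 2.741, b = 1.000.
sin(ω/2) = (a − b)/(a + b) = 1.741/3.741 = 0.4653, so ω = 2 arcsin(0.4653) ≈ 55.5°.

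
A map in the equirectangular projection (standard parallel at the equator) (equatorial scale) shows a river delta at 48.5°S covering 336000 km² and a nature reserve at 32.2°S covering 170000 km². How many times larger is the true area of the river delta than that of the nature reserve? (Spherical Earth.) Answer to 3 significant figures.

Plate carrée has h = 1 and k = sec φ, giving areal scale sec φ; true area = (apparent area) · cos φ.
True area of river delta: 336000 × cos(48.5°) = 336000 × 0.6626 = 222600 km².
True area of nature reserve: 170000 × cos(32.2°) = 170000 × 0.8462 = 143900 km².
Ratio = 222600 / 143900 ≈ 1.55.

1.55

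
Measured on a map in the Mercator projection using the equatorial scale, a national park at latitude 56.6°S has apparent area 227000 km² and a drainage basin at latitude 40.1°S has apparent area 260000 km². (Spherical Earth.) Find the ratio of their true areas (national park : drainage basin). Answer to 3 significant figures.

0.452

Mercator's areal exaggeration is sec²φ; hence true area = (apparent area) · cos²φ.
True area of national park: 227000 × cos²(56.6°) = 227000 × 0.3030 = 68790 km².
True area of drainage basin: 260000 × cos²(40.1°) = 260000 × 0.5851 = 152100 km².
Ratio = 68790 / 152100 ≈ 0.452.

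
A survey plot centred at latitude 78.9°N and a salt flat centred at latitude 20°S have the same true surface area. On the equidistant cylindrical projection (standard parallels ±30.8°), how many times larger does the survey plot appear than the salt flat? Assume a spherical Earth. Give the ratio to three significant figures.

4.88

In the equirectangular projection with standard parallel φ₀ = 30.8° (x = Rλ cos φ₀, y = Rφ), meridians are true-scale (h = 1) and the parallel scale is k = cos φ₀ / cos φ.
Areal scale at 78.9°: h·k = 1.000 × 4.462 = 4.462.
Areal scale at 20°: h·k = 1.000 × 0.9141 = 0.9141.
Ratio = 4.462/0.9141 ≈ 4.88.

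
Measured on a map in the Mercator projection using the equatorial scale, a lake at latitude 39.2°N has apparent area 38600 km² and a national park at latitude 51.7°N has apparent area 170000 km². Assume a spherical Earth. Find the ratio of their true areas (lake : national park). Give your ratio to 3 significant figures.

0.355

On Mercator the areal scale is sec²φ, so true area = apparent × cos²φ.
True area of lake: 38600 × cos²(39.2°) = 38600 × 0.6005 = 23180 km².
True area of national park: 170000 × cos²(51.7°) = 170000 × 0.3841 = 65300 km².
Ratio = 23180 / 65300 ≈ 0.355.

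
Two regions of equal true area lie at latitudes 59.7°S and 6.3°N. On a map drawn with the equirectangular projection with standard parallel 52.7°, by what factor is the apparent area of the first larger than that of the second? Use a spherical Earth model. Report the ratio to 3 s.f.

1.97

In the equirectangular projection with standard parallel φ₀ = 52.7° (x = Rλ cos φ₀, y = Rφ), meridians are true-scale (h = 1) and the parallel scale is k = cos φ₀ / cos φ.
Areal scale at 59.7°: h·k = 1.000 × 1.201 = 1.201.
Areal scale at 6.3°: h·k = 1.000 × 0.6097 = 0.6097.
Ratio = 1.201/0.6097 ≈ 1.97.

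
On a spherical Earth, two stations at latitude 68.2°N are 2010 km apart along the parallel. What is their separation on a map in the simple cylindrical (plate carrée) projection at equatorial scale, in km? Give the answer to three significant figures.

5410 km

In the plate carrée (x = Rλ, y = Rφ), meridians are true-scale (h = 1) and parallels are stretched by k = sec φ.
Along the parallel, k = sec 68.2° = 1/0.3714 = 2.693.
Map distance = 2010 × 2.693 ≈ 5410 km.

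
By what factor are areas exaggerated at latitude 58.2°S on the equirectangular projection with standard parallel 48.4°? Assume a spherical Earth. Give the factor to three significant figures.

1.26

With standard parallel φ₀ = 48.4°, the equirectangular projection gives x = Rλ cos φ₀, y = Rφ, so h = 1 and k = cos 48.4° / cos φ.
Areal scale = h·k = 1 × cos φ₀ / cos φ; at 58.2°, h = 1.000, k = 1.260, so h·k = 1.260.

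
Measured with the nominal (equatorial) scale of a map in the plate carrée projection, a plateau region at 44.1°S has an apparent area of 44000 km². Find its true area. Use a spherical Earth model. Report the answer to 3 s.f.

Plate carrée maps x = Rλ, y = Rφ. The meridian scale is h = 1 and the parallel scale is k = 1/cos φ = sec φ.
Areal scale = h·k = 1 × sec φ; at 44.1°, h = 1.000, k = 1.393, so h·k = 1.393.
True area = apparent / (areal scale) = 44000 / 1.393 ≈ 31600 km².

31600 km²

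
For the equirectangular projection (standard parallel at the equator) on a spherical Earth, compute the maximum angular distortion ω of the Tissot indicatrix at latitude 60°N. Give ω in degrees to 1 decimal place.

Plate carrée maps x = Rλ, y = Rφ. The meridian scale is h = 1 and the parallel scale is k = 1/cos φ = sec φ.
At 60°: h = 1.000, k = 2.000; principal scales a = 2.000, b = 1.000.
sin(ω/2) = (a − b)/(a + b) = 1.0000/3.000 = 0.3333, so ω = 2 arcsin(0.3333) ≈ 38.9°.

38.9°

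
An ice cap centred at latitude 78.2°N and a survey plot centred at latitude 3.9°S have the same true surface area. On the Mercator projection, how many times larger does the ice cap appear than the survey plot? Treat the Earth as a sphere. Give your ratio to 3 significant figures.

23.8

Mercator areal scale is sec²φ.
At 78.2°: sec²(78.2°) = 1/0.2045² = 23.91.
At 3.9°: sec²(3.9°) = 1/0.9977² = 1.005.
Ratio = 23.91/1.005 = cos²(3.9°)/cos²(78.2°) ≈ 23.8.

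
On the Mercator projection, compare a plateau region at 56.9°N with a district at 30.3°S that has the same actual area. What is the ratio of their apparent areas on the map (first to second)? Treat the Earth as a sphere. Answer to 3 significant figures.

2.50

On Mercator, area is exaggerated by sec²φ = 1/cos²φ.
At 56.9°: sec²(56.9°) = 1/0.5461² = 3.353.
At 30.3°: sec²(30.3°) = 1/0.8634² = 1.341.
Ratio = 3.353/1.341 = cos²(30.3°)/cos²(56.9°) ≈ 2.50.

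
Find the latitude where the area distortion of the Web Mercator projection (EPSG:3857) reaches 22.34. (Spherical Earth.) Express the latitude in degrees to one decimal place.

77.8°

Mercator areal scale is sec²φ.
sec²φ = 22.34  ⇒  cos²φ = 0.04476  ⇒  cos φ = 0.2116.
φ = arccos(0.2116) ≈ 77.8°.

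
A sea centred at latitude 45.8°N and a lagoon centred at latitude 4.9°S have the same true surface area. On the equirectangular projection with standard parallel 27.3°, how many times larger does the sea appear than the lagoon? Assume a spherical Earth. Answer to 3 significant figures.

1.43

The equidistant cylindrical projection with φ₀ = 27.3° has h = 1 (meridians true) and k = cos φ₀ / cos φ along parallels.
Areal scale at 45.8°: h·k = 1.000 × 1.275 = 1.275.
Areal scale at 4.9°: h·k = 1.000 × 0.8919 = 0.8919.
Ratio = 1.275/0.8919 ≈ 1.43.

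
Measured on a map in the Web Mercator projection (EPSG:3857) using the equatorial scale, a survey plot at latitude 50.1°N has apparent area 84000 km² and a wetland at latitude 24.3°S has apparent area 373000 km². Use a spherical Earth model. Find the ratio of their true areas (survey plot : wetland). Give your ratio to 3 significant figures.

0.112

Since Mercator area scale is 1/cos²φ, the true area equals the apparent area multiplied by cos²φ.
True area of survey plot: 84000 × cos²(50.1°) = 84000 × 0.4115 = 34560 km².
True area of wetland: 373000 × cos²(24.3°) = 373000 × 0.8307 = 309800 km².
Ratio = 34560 / 309800 ≈ 0.112.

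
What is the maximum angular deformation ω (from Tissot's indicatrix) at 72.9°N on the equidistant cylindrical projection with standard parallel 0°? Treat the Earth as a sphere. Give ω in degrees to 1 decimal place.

66.1°

In the plate carrée (x = Rλ, y = Rφ), meridians are true-scale (h = 1) and parallels are stretched by k = sec φ.
At 72.9°: h = 1.000, k = 3.401; principal scales a = 3.401, b = 1.000.
sin(ω/2) = (a − b)/(a + b) = 2.401/4.401 = 0.5455, so ω = 2 arcsin(0.5455) ≈ 66.1°.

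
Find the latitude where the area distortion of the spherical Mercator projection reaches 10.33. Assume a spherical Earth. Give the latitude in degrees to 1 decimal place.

Mercator areal scale is sec²φ.
sec²φ = 10.33  ⇒  cos²φ = 0.09681  ⇒  cos φ = 0.3111.
φ = arccos(0.3111) ≈ 71.9°.

71.9°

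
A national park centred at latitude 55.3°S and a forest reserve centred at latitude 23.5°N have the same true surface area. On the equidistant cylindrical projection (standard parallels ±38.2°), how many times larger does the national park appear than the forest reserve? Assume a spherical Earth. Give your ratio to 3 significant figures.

1.61

With standard parallel φ₀ = 38.2°, the equirectangular projection gives x = Rλ cos φ₀, y = Rφ, so h = 1 and k = cos 38.2° / cos φ.
Areal scale at 55.3°: h·k = 1.000 × 1.380 = 1.380.
Areal scale at 23.5°: h·k = 1.000 × 0.8569 = 0.8569.
Ratio = 1.380/0.8569 ≈ 1.61.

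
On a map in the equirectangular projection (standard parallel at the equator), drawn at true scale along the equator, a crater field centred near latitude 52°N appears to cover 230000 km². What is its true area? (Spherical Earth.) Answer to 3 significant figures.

In the plate carrée (x = Rλ, y = Rφ), meridians are true-scale (h = 1) and parallels are stretched by k = sec φ.
Areal scale = h·k = 1 × sec φ; at 52°, h = 1.000, k = 1.624, so h·k = 1.624.
True area = apparent / (areal scale) = 230000 / 1.624 ≈ 142000 km².

142000 km²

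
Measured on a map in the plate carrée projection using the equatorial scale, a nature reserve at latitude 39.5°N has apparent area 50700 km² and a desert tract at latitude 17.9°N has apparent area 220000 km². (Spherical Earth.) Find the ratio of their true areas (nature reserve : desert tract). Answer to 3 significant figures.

0.187

On the plate carrée, areal scale = h·k = 1 × sec φ, so true area = apparent × cos φ.
True area of nature reserve: 50700 × cos(39.5°) = 50700 × 0.7716 = 39120 km².
True area of desert tract: 220000 × cos(17.9°) = 220000 × 0.9516 = 209400 km².
Ratio = 39120 / 209400 ≈ 0.187.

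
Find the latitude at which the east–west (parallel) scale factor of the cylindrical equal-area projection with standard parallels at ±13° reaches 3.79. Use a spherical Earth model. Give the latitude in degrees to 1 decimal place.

75.1°

Cylindrical equal-area (φ₀ = 13°): h = cos φ / cos 13° along meridians, k = cos 13° / cos φ along parallels; h·k = 1.
k = cos φ₀ / cos φ = 3.79  ⇒  cos φ = cos 13° / 3.79 = 0.2571.
φ = arccos(0.2571) ≈ 75.1°.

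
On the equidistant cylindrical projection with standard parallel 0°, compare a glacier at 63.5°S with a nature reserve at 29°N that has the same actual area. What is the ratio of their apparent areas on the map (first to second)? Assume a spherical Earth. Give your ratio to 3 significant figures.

For the equirectangular projection with φ₀ = 0 (plate carrée), h = 1 along meridians and k = sec φ along parallels.
Areal scale at 63.5°: h·k = 1.000 × 2.241 = 2.241.
Areal scale at 29°: h·k = 1.000 × 1.143 = 1.143.
Ratio = 2.241/1.143 ≈ 1.96.

1.96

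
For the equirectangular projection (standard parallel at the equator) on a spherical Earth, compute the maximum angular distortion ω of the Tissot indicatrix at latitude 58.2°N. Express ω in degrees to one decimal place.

In the plate carrée (x = Rλ, y = Rφ), meridians are true-scale (h = 1) and parallels are stretched by k = sec φ.
At 58.2°: h = 1.000, k = 1.898; principal scales a = 1.898, b = 1.000.
sin(ω/2) = (a − b)/(a + b) = 0.8977/2.898 = 0.3098, so ω = 2 arcsin(0.3098) ≈ 36.1°.

36.1°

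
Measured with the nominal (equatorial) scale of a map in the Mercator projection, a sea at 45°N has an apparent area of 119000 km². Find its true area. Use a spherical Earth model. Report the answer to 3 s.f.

The Mercator projection is conformal; its linear scale factor is the same in every direction and equals sec φ = 1/cos φ.
Areal scale = k² = sec²φ = 1/cos²(45°) = 1/0.7071² = 2.000.
True area = apparent / (areal scale) = 119000 / 2.000 ≈ 59500 km².

59500 km²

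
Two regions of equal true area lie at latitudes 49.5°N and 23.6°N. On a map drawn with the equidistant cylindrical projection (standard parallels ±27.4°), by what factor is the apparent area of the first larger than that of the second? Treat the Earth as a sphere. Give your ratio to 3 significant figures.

1.41

In the equirectangular projection with standard parallel φ₀ = 27.4° (x = Rλ cos φ₀, y = Rφ), meridians are true-scale (h = 1) and the parallel scale is k = cos φ₀ / cos φ.
Areal scale at 49.5°: h·k = 1.000 × 1.367 = 1.367.
Areal scale at 23.6°: h·k = 1.000 × 0.9688 = 0.9688.
Ratio = 1.367/0.9688 ≈ 1.41.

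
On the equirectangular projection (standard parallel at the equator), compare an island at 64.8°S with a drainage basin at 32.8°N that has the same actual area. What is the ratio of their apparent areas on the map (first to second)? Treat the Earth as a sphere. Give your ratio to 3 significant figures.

Plate carrée maps x = Rλ, y = Rφ. The meridian scale is h = 1 and the parallel scale is k = 1/cos φ = sec φ.
Areal scale at 64.8°: h·k = 1.000 × 2.349 = 2.349.
Areal scale at 32.8°: h·k = 1.000 × 1.190 = 1.190.
Ratio = 2.349/1.190 ≈ 1.97.

1.97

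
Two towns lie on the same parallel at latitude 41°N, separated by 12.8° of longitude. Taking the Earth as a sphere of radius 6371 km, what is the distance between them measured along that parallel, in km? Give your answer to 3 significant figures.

Arc length along a parallel = R cos φ · Δλ (with Δλ in radians).
= 6371 × cos 41° × (12.8° × π/180) = 6371 × 0.7547 × 0.2234 ≈ 1070 km.

1070 km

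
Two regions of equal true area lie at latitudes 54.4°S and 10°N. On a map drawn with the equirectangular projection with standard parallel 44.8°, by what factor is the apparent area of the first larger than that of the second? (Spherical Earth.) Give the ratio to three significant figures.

1.69

With standard parallel φ₀ = 44.8°, the equirectangular projection gives x = Rλ cos φ₀, y = Rφ, so h = 1 and k = cos 44.8° / cos φ.
Areal scale at 54.4°: h·k = 1.000 × 1.219 = 1.219.
Areal scale at 10°: h·k = 1.000 × 0.7205 = 0.7205.
Ratio = 1.219/0.7205 ≈ 1.69.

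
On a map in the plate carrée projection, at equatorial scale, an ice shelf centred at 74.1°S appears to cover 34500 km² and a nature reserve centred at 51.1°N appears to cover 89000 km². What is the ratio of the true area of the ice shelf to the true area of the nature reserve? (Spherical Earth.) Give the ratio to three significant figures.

Plate carrée has h = 1 and k = sec φ, giving areal scale sec φ; true area = (apparent area) · cos φ.
True area of ice shelf: 34500 × cos(74.1°) = 34500 × 0.2740 = 9452 km².
True area of nature reserve: 89000 × cos(51.1°) = 89000 × 0.6280 = 55890 km².
Ratio = 9452 / 55890 ≈ 0.169.

0.169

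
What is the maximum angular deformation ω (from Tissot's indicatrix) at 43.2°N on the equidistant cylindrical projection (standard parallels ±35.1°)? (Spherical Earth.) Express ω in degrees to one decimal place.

6.6°

With standard parallel φ₀ = 35.1°, the equirectangular projection gives x = Rλ cos φ₀, y = Rφ, so h = 1 and k = cos 35.1° / cos φ.
At 43.2°: h = 1.000, k = 1.122; principal scales a = 1.122, b = 1.000.
sin(ω/2) = (a − b)/(a + b) = 0.1223/2.122 = 0.05764, so ω = 2 arcsin(0.05764) ≈ 6.6°.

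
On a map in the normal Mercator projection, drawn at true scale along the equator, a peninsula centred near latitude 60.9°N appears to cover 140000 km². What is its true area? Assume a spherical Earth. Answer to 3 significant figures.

For Mercator, h = k = sec φ (a conformal cylindrical projection has a single point scale, 1/cos φ).
Areal scale = k² = sec²φ = 1/cos²(60.9°) = 1/0.4863² = 4.228.
True area = apparent / (areal scale) = 140000 / 4.228 ≈ 33100 km².

33100 km²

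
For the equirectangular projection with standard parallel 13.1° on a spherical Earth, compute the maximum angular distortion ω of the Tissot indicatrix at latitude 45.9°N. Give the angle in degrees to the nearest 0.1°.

19.2°

In the equirectangular projection with standard parallel φ₀ = 13.1° (x = Rλ cos φ₀, y = Rφ), meridians are true-scale (h = 1) and the parallel scale is k = cos φ₀ / cos φ.
At 45.9°: h = 1.000, k = 1.400; principal scales a = 1.400, b = 1.000.
sin(ω/2) = (a − b)/(a + b) = 0.3996/2.400 = 0.1665, so ω = 2 arcsin(0.1665) ≈ 19.2°.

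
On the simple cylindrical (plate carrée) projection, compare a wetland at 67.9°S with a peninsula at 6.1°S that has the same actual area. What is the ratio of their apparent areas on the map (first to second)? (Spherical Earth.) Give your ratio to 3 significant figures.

2.64

For the equirectangular projection with φ₀ = 0 (plate carrée), h = 1 along meridians and k = sec φ along parallels.
Areal scale at 67.9°: h·k = 1.000 × 2.658 = 2.658.
Areal scale at 6.1°: h·k = 1.000 × 1.006 = 1.006.
Ratio = 2.658/1.006 ≈ 2.64.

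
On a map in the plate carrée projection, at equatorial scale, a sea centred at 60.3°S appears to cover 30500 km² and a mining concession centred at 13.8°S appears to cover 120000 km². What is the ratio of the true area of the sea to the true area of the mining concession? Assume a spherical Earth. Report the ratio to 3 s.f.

Plate carrée has h = 1 and k = sec φ, giving areal scale sec φ; true area = (apparent area) · cos φ.
True area of sea: 30500 × cos(60.3°) = 30500 × 0.4955 = 15110 km².
True area of mining concession: 120000 × cos(13.8°) = 120000 × 0.9711 = 116500 km².
Ratio = 15110 / 116500 ≈ 0.130.

0.130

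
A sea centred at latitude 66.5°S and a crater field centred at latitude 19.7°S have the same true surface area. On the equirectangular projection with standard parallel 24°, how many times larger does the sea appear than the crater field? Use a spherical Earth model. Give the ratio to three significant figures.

In the equirectangular projection with standard parallel φ₀ = 24° (x = Rλ cos φ₀, y = Rφ), meridians are true-scale (h = 1) and the parallel scale is k = cos φ₀ / cos φ.
Areal scale at 66.5°: h·k = 1.000 × 2.291 = 2.291.
Areal scale at 19.7°: h·k = 1.000 × 0.9703 = 0.9703.
Ratio = 2.291/0.9703 ≈ 2.36.

2.36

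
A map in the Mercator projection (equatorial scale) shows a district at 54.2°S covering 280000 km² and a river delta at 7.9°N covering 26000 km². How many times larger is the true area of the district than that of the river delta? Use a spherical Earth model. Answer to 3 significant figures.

Since Mercator area scale is 1/cos²φ, the true area equals the apparent area multiplied by cos²φ.
True area of district: 280000 × cos²(54.2°) = 280000 × 0.3422 = 95810 km².
True area of river delta: 26000 × cos²(7.9°) = 26000 × 0.9811 = 25510 km².
Ratio = 95810 / 25510 ≈ 3.76.

3.76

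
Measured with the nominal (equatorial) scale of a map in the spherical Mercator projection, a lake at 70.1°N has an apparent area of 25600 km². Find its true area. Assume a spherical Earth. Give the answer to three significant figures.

2970 km²

The Mercator projection is conformal; its linear scale factor is the same in every direction and equals sec φ = 1/cos φ.
Areal scale = k² = sec²φ = 1/cos²(70.1°) = 1/0.3404² = 8.631.
True area = apparent / (areal scale) = 25600 / 8.631 ≈ 2970 km².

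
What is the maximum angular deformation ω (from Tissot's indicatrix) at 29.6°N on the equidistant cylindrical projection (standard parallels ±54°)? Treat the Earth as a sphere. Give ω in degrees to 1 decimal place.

The equidistant cylindrical projection with φ₀ = 54° has h = 1 (meridians true) and k = cos φ₀ / cos φ along parallels.
At 29.6°: h = 1.000, k = 0.6760; principal scales a = 1.000, b = 0.6760.
sin(ω/2) = (a − b)/(a + b) = 0.3240/1.676 = 0.1933, so ω = 2 arcsin(0.1933) ≈ 22.3°.

22.3°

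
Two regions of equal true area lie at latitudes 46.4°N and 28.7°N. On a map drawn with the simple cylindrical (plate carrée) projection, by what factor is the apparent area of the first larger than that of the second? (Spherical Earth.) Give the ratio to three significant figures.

Plate carrée maps x = Rλ, y = Rφ. The meridian scale is h = 1 and the parallel scale is k = 1/cos φ = sec φ.
Areal scale at 46.4°: h·k = 1.000 × 1.450 = 1.450.
Areal scale at 28.7°: h·k = 1.000 × 1.140 = 1.140.
Ratio = 1.450/1.140 ≈ 1.27.

1.27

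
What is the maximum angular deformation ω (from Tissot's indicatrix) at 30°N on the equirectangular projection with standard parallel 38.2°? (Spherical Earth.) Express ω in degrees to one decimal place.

In the equirectangular projection with standard parallel φ₀ = 38.2° (x = Rλ cos φ₀, y = Rφ), meridians are true-scale (h = 1) and the parallel scale is k = cos φ₀ / cos φ.
At 30°: h = 1.000, k = 0.9074; principal scales a = 1.000, b = 0.9074.
sin(ω/2) = (a − b)/(a + b) = 0.09257/1.907 = 0.04853, so ω = 2 arcsin(0.04853) ≈ 5.6°.

5.6°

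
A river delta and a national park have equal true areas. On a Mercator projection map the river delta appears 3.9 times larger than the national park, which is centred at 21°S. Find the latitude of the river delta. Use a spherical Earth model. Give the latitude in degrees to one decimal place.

Mercator areal scale is sec²φ, so apparent-area ratio = sec²φ₁ / sec²φ₂ = cos²φ₂ / cos²φ₁.
cos²φ₂ / cos²φ₁ = 3.9  ⇒  cos φ₁ = cos 21° / √3.9 = 0.9336/1.975 = 0.4727.
φ₁ = arccos(0.4727) ≈ 61.8°.

61.8°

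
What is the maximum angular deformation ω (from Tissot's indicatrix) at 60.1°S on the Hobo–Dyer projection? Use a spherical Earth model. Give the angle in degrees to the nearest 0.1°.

Hobo–Dyer is a cylindrical equal-area projection with standard parallels at ±37.5°. For cylindrical equal-area with standard parallel φ₀, h = cos φ / cos φ₀ and k = cos φ₀ / cos φ, so h·k = 1.
At 60.1°: h = 0.6283, k = 1.592; principal scales a = 1.592, b = 0.6283.
sin(ω/2) = (a − b)/(a + b) = 0.9632/2.220 = 0.4339, so ω = 2 arcsin(0.4339) ≈ 51.4°.

51.4°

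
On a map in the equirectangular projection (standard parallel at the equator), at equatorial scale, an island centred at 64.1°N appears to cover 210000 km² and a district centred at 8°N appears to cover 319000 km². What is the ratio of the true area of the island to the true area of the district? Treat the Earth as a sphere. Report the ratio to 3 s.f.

On the plate carrée, areal scale = h·k = 1 × sec φ, so true area = apparent × cos φ.
True area of island: 210000 × cos(64.1°) = 210000 × 0.4368 = 91730 km².
True area of district: 319000 × cos(8°) = 319000 × 0.9903 = 315900 km².
Ratio = 91730 / 315900 ≈ 0.290.

0.290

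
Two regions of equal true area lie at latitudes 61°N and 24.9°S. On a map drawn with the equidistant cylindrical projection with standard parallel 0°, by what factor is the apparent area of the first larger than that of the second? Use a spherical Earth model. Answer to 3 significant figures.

1.87

In the plate carrée (x = Rλ, y = Rφ), meridians are true-scale (h = 1) and parallels are stretched by k = sec φ.
Areal scale at 61°: h·k = 1.000 × 2.063 = 2.063.
Areal scale at 24.9°: h·k = 1.000 × 1.102 = 1.102.
Ratio = 2.063/1.102 ≈ 1.87.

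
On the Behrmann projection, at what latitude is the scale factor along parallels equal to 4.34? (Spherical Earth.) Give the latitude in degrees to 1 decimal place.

78.5°

Behrmann is a cylindrical equal-area projection with standard parallels at ±30°. For cylindrical equal-area with standard parallel φ₀, h = cos φ / cos φ₀ and k = cos φ₀ / cos φ, so h·k = 1.
k = cos φ₀ / cos φ = 4.34  ⇒  cos φ = cos 30° / 4.34 = 0.1995.
φ = arccos(0.1995) ≈ 78.5°.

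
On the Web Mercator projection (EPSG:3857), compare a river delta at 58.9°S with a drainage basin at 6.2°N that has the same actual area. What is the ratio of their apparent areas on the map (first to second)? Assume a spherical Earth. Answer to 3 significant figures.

3.70

On Mercator, area is exaggerated by sec²φ = 1/cos²φ.
At 58.9°: sec²(58.9°) = 1/0.5165² = 3.748.
At 6.2°: sec²(6.2°) = 1/0.9942² = 1.012.
Ratio = 3.748/1.012 = cos²(6.2°)/cos²(58.9°) ≈ 3.70.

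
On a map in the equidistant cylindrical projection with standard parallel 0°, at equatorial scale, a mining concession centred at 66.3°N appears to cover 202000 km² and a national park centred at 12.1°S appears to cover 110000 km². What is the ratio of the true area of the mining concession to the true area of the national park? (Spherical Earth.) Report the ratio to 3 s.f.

0.755

On the plate carrée, areal scale = h·k = 1 × sec φ, so true area = apparent × cos φ.
True area of mining concession: 202000 × cos(66.3°) = 202000 × 0.4019 = 81190 km².
True area of national park: 110000 × cos(12.1°) = 110000 × 0.9778 = 107600 km².
Ratio = 81190 / 107600 ≈ 0.755.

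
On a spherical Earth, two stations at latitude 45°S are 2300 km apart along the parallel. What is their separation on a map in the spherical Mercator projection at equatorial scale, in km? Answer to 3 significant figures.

3250 km

For Mercator, h = k = sec φ (a conformal cylindrical projection has a single point scale, 1/cos φ).
Along the parallel, k = sec 45° = 1/0.7071 = 1.414.
Map distance = 2300 × 1.414 ≈ 3250 km.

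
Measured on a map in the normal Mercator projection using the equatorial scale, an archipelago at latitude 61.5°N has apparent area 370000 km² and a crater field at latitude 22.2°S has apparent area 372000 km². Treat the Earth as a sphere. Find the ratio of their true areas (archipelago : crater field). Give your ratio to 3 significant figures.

0.264

Since Mercator area scale is 1/cos²φ, the true area equals the apparent area multiplied by cos²φ.
True area of archipelago: 370000 × cos²(61.5°) = 370000 × 0.2277 = 84240 km².
True area of crater field: 372000 × cos²(22.2°) = 372000 × 0.8572 = 318900 km².
Ratio = 84240 / 318900 ≈ 0.264.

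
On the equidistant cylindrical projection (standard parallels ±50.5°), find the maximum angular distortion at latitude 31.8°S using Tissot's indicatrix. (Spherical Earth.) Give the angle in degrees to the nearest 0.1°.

In the equirectangular projection with standard parallel φ₀ = 50.5° (x = Rλ cos φ₀, y = Rφ), meridians are true-scale (h = 1) and the parallel scale is k = cos φ₀ / cos φ.
At 31.8°: h = 1.000, k = 0.7484; principal scales a = 1.000, b = 0.7484.
sin(ω/2) = (a − b)/(a + b) = 0.2516/1.748 = 0.1439, so ω = 2 arcsin(0.1439) ≈ 16.5°.

16.5°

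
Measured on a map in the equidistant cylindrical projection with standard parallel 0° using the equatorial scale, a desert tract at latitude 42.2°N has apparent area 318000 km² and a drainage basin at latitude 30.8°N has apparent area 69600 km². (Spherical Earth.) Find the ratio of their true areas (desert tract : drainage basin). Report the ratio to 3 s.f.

3.94

Plate carrée has h = 1 and k = sec φ, giving areal scale sec φ; true area = (apparent area) · cos φ.
True area of desert tract: 318000 × cos(42.2°) = 318000 × 0.7408 = 235600 km².
True area of drainage basin: 69600 × cos(30.8°) = 69600 × 0.8590 = 59780 km².
Ratio = 235600 / 59780 ≈ 3.94.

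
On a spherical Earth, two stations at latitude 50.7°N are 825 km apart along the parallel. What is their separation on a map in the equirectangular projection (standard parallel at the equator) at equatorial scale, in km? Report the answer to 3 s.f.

1300 km

In the plate carrée (x = Rλ, y = Rφ), meridians are true-scale (h = 1) and parallels are stretched by k = sec φ.
Along the parallel, k = sec 50.7° = 1/0.6334 = 1.579.
Map distance = 825 × 1.579 ≈ 1300 km.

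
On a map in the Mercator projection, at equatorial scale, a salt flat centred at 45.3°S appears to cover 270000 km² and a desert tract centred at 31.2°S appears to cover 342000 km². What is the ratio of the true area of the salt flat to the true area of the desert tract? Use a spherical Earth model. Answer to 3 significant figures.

Mercator's areal exaggeration is sec²φ; hence true area = (apparent area) · cos²φ.
True area of salt flat: 270000 × cos²(45.3°) = 270000 × 0.4948 = 133600 km².
True area of desert tract: 342000 × cos²(31.2°) = 342000 × 0.7316 = 250200 km².
Ratio = 133600 / 250200 ≈ 0.534.

0.534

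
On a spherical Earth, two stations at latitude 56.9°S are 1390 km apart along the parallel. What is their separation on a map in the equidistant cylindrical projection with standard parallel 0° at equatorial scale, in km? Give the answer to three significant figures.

2550 km

In the plate carrée (x = Rλ, y = Rφ), meridians are true-scale (h = 1) and parallels are stretched by k = sec φ.
Along the parallel, k = sec 56.9° = 1/0.5461 = 1.831.
Map distance = 1390 × 1.831 ≈ 2550 km.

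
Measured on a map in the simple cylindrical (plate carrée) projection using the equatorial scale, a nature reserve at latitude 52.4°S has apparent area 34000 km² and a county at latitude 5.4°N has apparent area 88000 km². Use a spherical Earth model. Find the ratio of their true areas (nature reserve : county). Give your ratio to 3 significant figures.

On the plate carrée, areal scale = h·k = 1 × sec φ, so true area = apparent × cos φ.
True area of nature reserve: 34000 × cos(52.4°) = 34000 × 0.6101 = 20740 km².
True area of county: 88000 × cos(5.4°) = 88000 × 0.9956 = 87610 km².
Ratio = 20740 / 87610 ≈ 0.237.

0.237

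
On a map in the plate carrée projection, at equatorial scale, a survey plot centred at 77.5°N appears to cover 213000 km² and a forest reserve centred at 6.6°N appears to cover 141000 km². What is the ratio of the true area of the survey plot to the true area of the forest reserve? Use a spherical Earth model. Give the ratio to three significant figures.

Plate carrée has h = 1 and k = sec φ, giving areal scale sec φ; true area = (apparent area) · cos φ.
True area of survey plot: 213000 × cos(77.5°) = 213000 × 0.2164 = 46100 km².
True area of forest reserve: 141000 × cos(6.6°) = 141000 × 0.9934 = 140100 km².
Ratio = 46100 / 140100 ≈ 0.329.

0.329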